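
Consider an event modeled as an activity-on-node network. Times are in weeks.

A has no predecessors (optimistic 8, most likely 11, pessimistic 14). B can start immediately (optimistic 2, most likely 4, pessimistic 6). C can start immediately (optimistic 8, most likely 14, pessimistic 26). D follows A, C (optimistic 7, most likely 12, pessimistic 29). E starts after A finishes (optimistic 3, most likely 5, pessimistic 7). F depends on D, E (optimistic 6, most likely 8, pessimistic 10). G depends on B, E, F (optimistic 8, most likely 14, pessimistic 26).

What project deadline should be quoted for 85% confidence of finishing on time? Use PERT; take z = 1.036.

57.9 weeks

te_A = (8 + 4·11 + 14)/6 = 66/6 = 11; σ²_A = ((14−8)/6)² = 1.000
te_B = (2 + 4·4 + 6)/6 = 24/6 = 4; σ²_B = ((6−2)/6)² = 0.444
te_C = (8 + 4·14 + 26)/6 = 90/6 = 15; σ²_C = ((26−8)/6)² = 9.000
te_D = (7 + 4·12 + 29)/6 = 84/6 = 14; σ²_D = ((29−7)/6)² = 13.444
te_E = (3 + 4·5 + 7)/6 = 30/6 = 5; σ²_E = ((7−3)/6)² = 0.444
te_F = (6 + 4·8 + 10)/6 = 48/6 = 8; σ²_F = ((10−6)/6)² = 0.444
te_G = (8 + 4·14 + 26)/6 = 90/6 = 15; σ²_G = ((26−8)/6)² = 9.000

Forward pass:
ES_A = 0; EF_A = 11
ES_B = 0; EF_B = 4
ES_C = 0; EF_C = 15
ES_D = max(EF_A=11, EF_C=15) = 15; EF_D = 15+14 = 29
ES_E = 11; EF_E = 11+5 = 16
ES_F = max(EF_D=29, EF_E=16) = 29; EF_F = 29+8 = 37
ES_G = max(EF_B=4, EF_E=16, EF_F=37) = 37; EF_G = 37+15 = 52
Expected project duration μ = 52 weeks. Critical path: C → D → F → G.

Variance along critical path = 9.000 + 13.444 + 0.444 + 9.000 = 31.889; σ = 5.647 weeks.
D = μ + z·σ = 52 + 1.036·5.647 = 57.9 weeks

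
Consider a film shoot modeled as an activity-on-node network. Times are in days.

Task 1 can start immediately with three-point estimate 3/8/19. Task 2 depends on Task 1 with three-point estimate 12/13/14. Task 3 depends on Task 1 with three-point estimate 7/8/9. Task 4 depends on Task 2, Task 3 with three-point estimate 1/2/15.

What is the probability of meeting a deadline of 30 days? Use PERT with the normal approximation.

te_Task 1 = (3 + 4·8 + 19)/6 = 54/6 = 9; σ²_Task 1 = ((19−3)/6)² = 7.111
te_Task 2 = (12 + 4·13 + 14)/6 = 78/6 = 13; σ²_Task 2 = ((14−12)/6)² = 0.111
te_Task 3 = (7 + 4·8 + 9)/6 = 48/6 = 8; σ²_Task 3 = ((9−7)/6)² = 0.111
te_Task 4 = (1 + 4·2 + 15)/6 = 24/6 = 4; σ²_Task 4 = ((15−1)/6)² = 5.444

Forward pass:
ES_Task 1 = 0; EF_Task 1 = 9
ES_Task 2 = 9; EF_Task 2 = 9+13 = 22
ES_Task 3 = 9; EF_Task 3 = 9+8 = 17
ES_Task 4 = max(EF_Task 2=22, EF_Task 3=17) = 22; EF_Task 4 = 22+4 = 26
Expected project duration μ = 26 days. Critical path: Task 1 → Task 2 → Task 4.

Variance along critical path = 7.111 + 0.111 + 5.444 = 12.667; σ = √12.667 = 3.559 days.
Z = (30 − 26) / 3.559 = 1.124
P(T ≤ 30) = Φ(1.124) ≈ 0.869

0.869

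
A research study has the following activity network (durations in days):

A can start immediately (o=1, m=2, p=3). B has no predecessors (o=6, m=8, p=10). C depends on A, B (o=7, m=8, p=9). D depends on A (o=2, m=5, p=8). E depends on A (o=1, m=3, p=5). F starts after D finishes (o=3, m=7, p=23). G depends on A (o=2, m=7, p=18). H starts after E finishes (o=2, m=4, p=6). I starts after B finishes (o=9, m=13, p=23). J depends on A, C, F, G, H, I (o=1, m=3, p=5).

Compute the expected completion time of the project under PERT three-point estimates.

te_A = (1 + 4·2 + 3)/6 = 12/6 = 2
te_B = (6 + 4·8 + 10)/6 = 48/6 = 8
te_C = (7 + 4·8 + 9)/6 = 48/6 = 8
te_D = (2 + 4·5 + 8)/6 = 30/6 = 5
te_E = (1 + 4·3 + 5)/6 = 18/6 = 3
te_F = (3 + 4·7 + 23)/6 = 54/6 = 9
te_G = (2 + 4·7 + 18)/6 = 48/6 = 8
te_H = (2 + 4·4 + 6)/6 = 24/6 = 4
te_I = (9 + 4·13 + 23)/6 = 84/6 = 14
te_J = (1 + 4·3 + 5)/6 = 18/6 = 3

Forward pass:
ES_A = 0; EF_A = 2
ES_B = 0; EF_B = 8
ES_C = max(EF_A=2, EF_B=8) = 8; EF_C = 8+8 = 16
ES_D = 2; EF_D = 2+5 = 7
ES_E = 2; EF_E = 2+3 = 5
ES_F = 7; EF_F = 7+9 = 16
ES_G = 2; EF_G = 2+8 = 10
ES_H = 5; EF_H = 5+4 = 9
ES_I = 8; EF_I = 8+14 = 22
ES_J = max(EF_A=2, EF_C=16, EF_F=16, EF_G=10, EF_H=9, EF_I=22) = 22; EF_J = 22+3 = 25
Expected project duration μ = 25 days. Critical path: B → I → J.

25 days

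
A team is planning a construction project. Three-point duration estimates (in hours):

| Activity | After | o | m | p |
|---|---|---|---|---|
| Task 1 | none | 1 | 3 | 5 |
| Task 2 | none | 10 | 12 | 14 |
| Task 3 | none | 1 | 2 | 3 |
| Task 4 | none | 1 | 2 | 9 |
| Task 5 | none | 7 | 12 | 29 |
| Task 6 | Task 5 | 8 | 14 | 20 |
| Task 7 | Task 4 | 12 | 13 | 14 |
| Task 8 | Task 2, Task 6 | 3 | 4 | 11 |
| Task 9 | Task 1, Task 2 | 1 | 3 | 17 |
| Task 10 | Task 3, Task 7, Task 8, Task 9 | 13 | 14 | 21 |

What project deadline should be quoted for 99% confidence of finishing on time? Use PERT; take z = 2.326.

te_Task 1 = (1 + 4·3 + 5)/6 = 18/6 = 3; σ²_Task 1 = ((5−1)/6)² = 0.444
te_Task 2 = (10 + 4·12 + 14)/6 = 72/6 = 12; σ²_Task 2 = ((14−10)/6)² = 0.444
te_Task 3 = (1 + 4·2 + 3)/6 = 12/6 = 2; σ²_Task 3 = ((3−1)/6)² = 0.111
te_Task 4 = (1 + 4·2 + 9)/6 = 18/6 = 3; σ²_Task 4 = ((9−1)/6)² = 1.778
te_Task 5 = (7 + 4·12 + 29)/6 = 84/6 = 14; σ²_Task 5 = ((29−7)/6)² = 13.444
te_Task 6 = (8 + 4·14 + 20)/6 = 84/6 = 14; σ²_Task 6 = ((20−8)/6)² = 4.000
te_Task 7 = (12 + 4·13 + 14)/6 = 78/6 = 13; σ²_Task 7 = ((14−12)/6)² = 0.111
te_Task 8 = (3 + 4·4 + 11)/6 = 30/6 = 5; σ²_Task 8 = ((11−3)/6)² = 1.778
te_Task 9 = (1 + 4·3 + 17)/6 = 30/6 = 5; σ²_Task 9 = ((17−1)/6)² = 7.111
te_Task 10 = (13 + 4·14 + 21)/6 = 90/6 = 15; σ²_Task 10 = ((21−13)/6)² = 1.778

Forward pass:
ES_Task 1 = 0; EF_Task 1 = 3
ES_Task 2 = 0; EF_Task 2 = 12
ES_Task 3 = 0; EF_Task 3 = 2
ES_Task 4 = 0; EF_Task 4 = 3
ES_Task 5 = 0; EF_Task 5 = 14
ES_Task 6 = 14; EF_Task 6 = 14+14 = 28
ES_Task 7 = 3; EF_Task 7 = 3+13 = 16
ES_Task 8 = max(EF_Task 2=12, EF_Task 6=28) = 28; EF_Task 8 = 28+5 = 33
ES_Task 9 = max(EF_Task 1=3, EF_Task 2=12) = 12; EF_Task 9 = 12+5 = 17
ES_Task 10 = max(EF_Task 3=2, EF_Task 7=16, EF_Task 8=33, EF_Task 9=17) = 33; EF_Task 10 = 33+15 = 48
Expected project duration μ = 48 hours. Critical path: Task 5 → Task 6 → Task 8 → Task 10.

Variance along critical path = 13.444 + 4.000 + 1.778 + 1.778 = 21.000; σ = 4.583 hours.
D = μ + z·σ = 48 + 2.326·4.583 = 58.7 hours

58.7 hours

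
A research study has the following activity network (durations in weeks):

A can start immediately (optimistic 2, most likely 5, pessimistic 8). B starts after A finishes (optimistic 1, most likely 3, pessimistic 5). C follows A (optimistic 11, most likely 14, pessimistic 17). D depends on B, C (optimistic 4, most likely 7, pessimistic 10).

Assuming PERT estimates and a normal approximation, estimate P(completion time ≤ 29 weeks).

te_A = (2 + 4·5 + 8)/6 = 30/6 = 5; σ²_A = ((8−2)/6)² = 1.000
te_B = (1 + 4·3 + 5)/6 = 18/6 = 3; σ²_B = ((5−1)/6)² = 0.444
te_C = (11 + 4·14 + 17)/6 = 84/6 = 14; σ²_C = ((17−11)/6)² = 1.000
te_D = (4 + 4·7 + 10)/6 = 42/6 = 7; σ²_D = ((10−4)/6)² = 1.000

Forward pass:
ES_A = 0; EF_A = 5
ES_B = 5; EF_B = 5+3 = 8
ES_C = 5; EF_C = 5+14 = 19
ES_D = max(EF_B=8, EF_C=19) = 19; EF_D = 19+7 = 26
Expected project duration μ = 26 weeks. Critical path: A → C → D.

Variance along critical path = 1.000 + 1.000 + 1.000 = 3.000; σ = √3.000 = 1.732 weeks.
Z = (29 − 26) / 1.732 = 1.732
P(T ≤ 29) = Φ(1.732) ≈ 0.958

0.958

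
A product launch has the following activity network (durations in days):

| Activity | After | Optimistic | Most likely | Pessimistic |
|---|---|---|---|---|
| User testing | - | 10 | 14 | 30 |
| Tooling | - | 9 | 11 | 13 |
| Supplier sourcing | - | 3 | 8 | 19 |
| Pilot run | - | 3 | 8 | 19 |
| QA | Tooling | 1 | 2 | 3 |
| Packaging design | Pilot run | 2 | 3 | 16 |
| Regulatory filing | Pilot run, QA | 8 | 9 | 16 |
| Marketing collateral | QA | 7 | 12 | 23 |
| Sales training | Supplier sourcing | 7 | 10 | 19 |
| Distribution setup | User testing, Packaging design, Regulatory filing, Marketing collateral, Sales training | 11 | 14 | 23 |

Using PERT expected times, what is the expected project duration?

41 days

te_User testing = (10 + 4·14 + 30)/6 = 96/6 = 16
te_Tooling = (9 + 4·11 + 13)/6 = 66/6 = 11
te_Supplier sourcing = (3 + 4·8 + 19)/6 = 54/6 = 9
te_Pilot run = (3 + 4·8 + 19)/6 = 54/6 = 9
te_QA = (1 + 4·2 + 3)/6 = 12/6 = 2
te_Packaging design = (2 + 4·3 + 16)/6 = 30/6 = 5
te_Regulatory filing = (8 + 4·9 + 16)/6 = 60/6 = 10
te_Marketing collateral = (7 + 4·12 + 23)/6 = 78/6 = 13
te_Sales training = (7 + 4·10 + 19)/6 = 66/6 = 11
te_Distribution setup = (11 + 4·14 + 23)/6 = 90/6 = 15

Forward pass:
ES_User testing = 0; EF_User testing = 16
ES_Tooling = 0; EF_Tooling = 11
ES_Supplier sourcing = 0; EF_Supplier sourcing = 9
ES_Pilot run = 0; EF_Pilot run = 9
ES_QA = 11; EF_QA = 11+2 = 13
ES_Packaging design = 9; EF_Packaging design = 9+5 = 14
ES_Regulatory filing = max(EF_Pilot run=9, EF_QA=13) = 13; EF_Regulatory filing = 13+10 = 23
ES_Marketing collateral = 13; EF_Marketing collateral = 13+13 = 26
ES_Sales training = 9; EF_Sales training = 9+11 = 20
ES_Distribution setup = max(EF_User testing=16, EF_Packaging design=14, EF_Regulatory filing=23, EF_Marketing collateral=26, EF_Sales training=20) = 26; EF_Distribution setup = 26+15 = 41
Expected project duration μ = 41 days. Critical path: Tooling → QA → Marketing collateral → Distribution setup.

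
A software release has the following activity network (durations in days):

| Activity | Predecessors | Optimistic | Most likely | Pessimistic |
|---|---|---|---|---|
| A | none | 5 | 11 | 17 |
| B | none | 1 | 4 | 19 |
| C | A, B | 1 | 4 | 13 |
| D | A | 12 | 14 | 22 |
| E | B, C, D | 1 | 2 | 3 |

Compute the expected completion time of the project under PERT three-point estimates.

28 days

te_A = (5 + 4·11 + 17)/6 = 66/6 = 11
te_B = (1 + 4·4 + 19)/6 = 36/6 = 6
te_C = (1 + 4·4 + 13)/6 = 30/6 = 5
te_D = (12 + 4·14 + 22)/6 = 90/6 = 15
te_E = (1 + 4·2 + 3)/6 = 12/6 = 2

Forward pass:
ES_A = 0; EF_A = 11
ES_B = 0; EF_B = 6
ES_C = max(EF_A=11, EF_B=6) = 11; EF_C = 11+5 = 16
ES_D = 11; EF_D = 11+15 = 26
ES_E = max(EF_B=6, EF_C=16, EF_D=26) = 26; EF_E = 26+2 = 28
Expected project duration μ = 28 days. Critical path: A → D → E.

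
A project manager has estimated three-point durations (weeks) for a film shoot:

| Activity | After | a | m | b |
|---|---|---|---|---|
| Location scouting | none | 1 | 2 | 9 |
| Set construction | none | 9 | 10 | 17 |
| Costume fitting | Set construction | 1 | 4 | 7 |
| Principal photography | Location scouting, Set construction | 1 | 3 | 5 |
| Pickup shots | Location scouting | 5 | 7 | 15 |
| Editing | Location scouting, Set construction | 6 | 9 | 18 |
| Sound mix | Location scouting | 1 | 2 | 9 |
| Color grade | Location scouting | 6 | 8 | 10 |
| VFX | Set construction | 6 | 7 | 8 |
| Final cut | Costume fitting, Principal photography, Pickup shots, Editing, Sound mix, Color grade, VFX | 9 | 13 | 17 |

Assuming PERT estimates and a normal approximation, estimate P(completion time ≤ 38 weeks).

te_Location scouting = (1 + 4·2 + 9)/6 = 18/6 = 3; σ²_Location scouting = ((9−1)/6)² = 1.778
te_Set construction = (9 + 4·10 + 17)/6 = 66/6 = 11; σ²_Set construction = ((17−9)/6)² = 1.778
te_Costume fitting = (1 + 4·4 + 7)/6 = 24/6 = 4; σ²_Costume fitting = ((7−1)/6)² = 1.000
te_Principal photography = (1 + 4·3 + 5)/6 = 18/6 = 3; σ²_Principal photography = ((5−1)/6)² = 0.444
te_Pickup shots = (5 + 4·7 + 15)/6 = 48/6 = 8; σ²_Pickup shots = ((15−5)/6)² = 2.778
te_Editing = (6 + 4·9 + 18)/6 = 60/6 = 10; σ²_Editing = ((18−6)/6)² = 4.000
te_Sound mix = (1 + 4·2 + 9)/6 = 18/6 = 3; σ²_Sound mix = ((9−1)/6)² = 1.778
te_Color grade = (6 + 4·8 + 10)/6 = 48/6 = 8; σ²_Color grade = ((10−6)/6)² = 0.444
te_VFX = (6 + 4·7 + 8)/6 = 42/6 = 7; σ²_VFX = ((8−6)/6)² = 0.111
te_Final cut = (9 + 4·13 + 17)/6 = 78/6 = 13; σ²_Final cut = ((17−9)/6)² = 1.778

Forward pass:
ES_Location scouting = 0; EF_Location scouting = 3
ES_Set construction = 0; EF_Set construction = 11
ES_Costume fitting = 11; EF_Costume fitting = 11+4 = 15
ES_Principal photography = max(EF_Location scouting=3, EF_Set construction=11) = 11; EF_Principal photography = 11+3 = 14
ES_Pickup shots = 3; EF_Pickup shots = 3+8 = 11
ES_Editing = max(EF_Location scouting=3, EF_Set construction=11) = 11; EF_Editing = 11+10 = 21
ES_Sound mix = 3; EF_Sound mix = 3+3 = 6
ES_Color grade = 3; EF_Color grade = 3+8 = 11
ES_VFX = 11; EF_VFX = 11+7 = 18
ES_Final cut = max(EF_Costume fitting=15, EF_Principal photography=14, EF_Pickup shots=11, EF_Editing=21, EF_Sound mix=6, EF_Color grade=11, EF_VFX=18) = 21; EF_Final cut = 21+13 = 34
Expected project duration μ = 34 weeks. Critical path: Set construction → Editing → Final cut.

Variance along critical path = 1.778 + 4.000 + 1.778 = 7.556; σ = √7.556 = 2.749 weeks.
Z = (38 − 34) / 2.749 = 1.455
P(T ≤ 38) = Φ(1.455) ≈ 0.927

0.927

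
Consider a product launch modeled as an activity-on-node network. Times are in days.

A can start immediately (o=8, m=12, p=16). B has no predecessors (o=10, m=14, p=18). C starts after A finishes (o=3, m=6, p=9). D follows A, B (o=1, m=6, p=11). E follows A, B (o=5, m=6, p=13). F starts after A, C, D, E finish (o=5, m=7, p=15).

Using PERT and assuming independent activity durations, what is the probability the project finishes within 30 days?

0.654

te_A = (8 + 4·12 + 16)/6 = 72/6 = 12; σ²_A = ((16−8)/6)² = 1.778
te_B = (10 + 4·14 + 18)/6 = 84/6 = 14; σ²_B = ((18−10)/6)² = 1.778
te_C = (3 + 4·6 + 9)/6 = 36/6 = 6; σ²_C = ((9−3)/6)² = 1.000
te_D = (1 + 4·6 + 11)/6 = 36/6 = 6; σ²_D = ((11−1)/6)² = 2.778
te_E = (5 + 4·6 + 13)/6 = 42/6 = 7; σ²_E = ((13−5)/6)² = 1.778
te_F = (5 + 4·7 + 15)/6 = 48/6 = 8; σ²_F = ((15−5)/6)² = 2.778

Forward pass:
ES_A = 0; EF_A = 12
ES_B = 0; EF_B = 14
ES_C = 12; EF_C = 12+6 = 18
ES_D = max(EF_A=12, EF_B=14) = 14; EF_D = 14+6 = 20
ES_E = max(EF_A=12, EF_B=14) = 14; EF_E = 14+7 = 21
ES_F = max(EF_A=12, EF_C=18, EF_D=20, EF_E=21) = 21; EF_F = 21+8 = 29
Expected project duration μ = 29 days. Critical path: B → E → F.

Variance along critical path = 1.778 + 1.778 + 2.778 = 6.333; σ = √6.333 = 2.517 days.
Z = (30 − 29) / 2.517 = 0.397
P(T ≤ 30) = Φ(0.397) ≈ 0.654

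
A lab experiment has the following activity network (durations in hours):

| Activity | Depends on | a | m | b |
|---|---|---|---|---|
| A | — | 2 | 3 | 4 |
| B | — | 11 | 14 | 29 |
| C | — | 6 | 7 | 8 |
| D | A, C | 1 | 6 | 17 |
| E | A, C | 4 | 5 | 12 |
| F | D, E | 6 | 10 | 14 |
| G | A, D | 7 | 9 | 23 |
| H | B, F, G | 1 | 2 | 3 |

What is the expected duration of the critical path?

te_A = (2 + 4·3 + 4)/6 = 18/6 = 3
te_B = (11 + 4·14 + 29)/6 = 96/6 = 16
te_C = (6 + 4·7 + 8)/6 = 42/6 = 7
te_D = (1 + 4·6 + 17)/6 = 42/6 = 7
te_E = (4 + 4·5 + 12)/6 = 36/6 = 6
te_F = (6 + 4·10 + 14)/6 = 60/6 = 10
te_G = (7 + 4·9 + 23)/6 = 66/6 = 11
te_H = (1 + 4·2 + 3)/6 = 12/6 = 2

Forward pass:
ES_A = 0; EF_A = 3
ES_B = 0; EF_B = 16
ES_C = 0; EF_C = 7
ES_D = max(EF_A=3, EF_C=7) = 7; EF_D = 7+7 = 14
ES_E = max(EF_A=3, EF_C=7) = 7; EF_E = 7+6 = 13
ES_F = max(EF_D=14, EF_E=13) = 14; EF_F = 14+10 = 24
ES_G = max(EF_A=3, EF_D=14) = 14; EF_G = 14+11 = 25
ES_H = max(EF_B=16, EF_F=24, EF_G=25) = 25; EF_H = 25+2 = 27
Expected project duration μ = 27 hours. Critical path: C → D → G → H.

27 hours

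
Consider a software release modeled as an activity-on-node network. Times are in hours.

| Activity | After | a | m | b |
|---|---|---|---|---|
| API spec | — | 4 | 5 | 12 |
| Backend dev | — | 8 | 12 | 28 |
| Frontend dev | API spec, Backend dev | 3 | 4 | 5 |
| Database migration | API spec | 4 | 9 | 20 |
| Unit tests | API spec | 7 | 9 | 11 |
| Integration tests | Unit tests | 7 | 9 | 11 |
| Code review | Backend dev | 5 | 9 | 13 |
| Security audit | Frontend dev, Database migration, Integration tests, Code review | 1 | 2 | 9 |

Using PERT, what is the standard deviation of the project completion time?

te_API spec = (4 + 4·5 + 12)/6 = 36/6 = 6; σ²_API spec = ((12−4)/6)² = 1.778
te_Backend dev = (8 + 4·12 + 28)/6 = 84/6 = 14; σ²_Backend dev = ((28−8)/6)² = 11.111
te_Frontend dev = (3 + 4·4 + 5)/6 = 24/6 = 4; σ²_Frontend dev = ((5−3)/6)² = 0.111
te_Database migration = (4 + 4·9 + 20)/6 = 60/6 = 10; σ²_Database migration = ((20−4)/6)² = 7.111
te_Unit tests = (7 + 4·9 + 11)/6 = 54/6 = 9; σ²_Unit tests = ((11−7)/6)² = 0.444
te_Integration tests = (7 + 4·9 + 11)/6 = 54/6 = 9; σ²_Integration tests = ((11−7)/6)² = 0.444
te_Code review = (5 + 4·9 + 13)/6 = 54/6 = 9; σ²_Code review = ((13−5)/6)² = 1.778
te_Security audit = (1 + 4·2 + 9)/6 = 18/6 = 3; σ²_Security audit = ((9−1)/6)² = 1.778

Forward pass:
ES_API spec = 0; EF_API spec = 6
ES_Backend dev = 0; EF_Backend dev = 14
ES_Frontend dev = max(EF_API spec=6, EF_Backend dev=14) = 14; EF_Frontend dev = 14+4 = 18
ES_Database migration = 6; EF_Database migration = 6+10 = 16
ES_Unit tests = 6; EF_Unit tests = 6+9 = 15
ES_Integration tests = 15; EF_Integration tests = 15+9 = 24
ES_Code review = 14; EF_Code review = 14+9 = 23
ES_Security audit = max(EF_Frontend dev=18, EF_Database migration=16, EF_Integration tests=24, EF_Code review=23) = 24; EF_Security audit = 24+3 = 27
Expected project duration μ = 27 hours. Critical path: API spec → Unit tests → Integration tests → Security audit.

Variance along critical path = 1.778 + 0.444 + 0.444 + 1.778 = 4.444
σ = √4.444 = 2.108 hours

2.11 hours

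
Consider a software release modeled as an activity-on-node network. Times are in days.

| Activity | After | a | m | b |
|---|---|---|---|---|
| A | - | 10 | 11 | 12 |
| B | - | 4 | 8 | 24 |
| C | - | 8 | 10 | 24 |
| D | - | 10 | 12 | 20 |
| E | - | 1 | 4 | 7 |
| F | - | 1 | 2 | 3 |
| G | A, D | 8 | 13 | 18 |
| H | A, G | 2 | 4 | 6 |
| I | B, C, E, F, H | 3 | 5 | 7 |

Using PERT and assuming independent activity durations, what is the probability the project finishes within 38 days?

0.881

te_A = (10 + 4·11 + 12)/6 = 66/6 = 11; σ²_A = ((12−10)/6)² = 0.111
te_B = (4 + 4·8 + 24)/6 = 60/6 = 10; σ²_B = ((24−4)/6)² = 11.111
te_C = (8 + 4·10 + 24)/6 = 72/6 = 12; σ²_C = ((24−8)/6)² = 7.111
te_D = (10 + 4·12 + 20)/6 = 78/6 = 13; σ²_D = ((20−10)/6)² = 2.778
te_E = (1 + 4·4 + 7)/6 = 24/6 = 4; σ²_E = ((7−1)/6)² = 1.000
te_F = (1 + 4·2 + 3)/6 = 12/6 = 2; σ²_F = ((3−1)/6)² = 0.111
te_G = (8 + 4·13 + 18)/6 = 78/6 = 13; σ²_G = ((18−8)/6)² = 2.778
te_H = (2 + 4·4 + 6)/6 = 24/6 = 4; σ²_H = ((6−2)/6)² = 0.444
te_I = (3 + 4·5 + 7)/6 = 30/6 = 5; σ²_I = ((7−3)/6)² = 0.444

Forward pass:
ES_A = 0; EF_A = 11
ES_B = 0; EF_B = 10
ES_C = 0; EF_C = 12
ES_D = 0; EF_D = 13
ES_E = 0; EF_E = 4
ES_F = 0; EF_F = 2
ES_G = max(EF_A=11, EF_D=13) = 13; EF_G = 13+13 = 26
ES_H = max(EF_A=11, EF_G=26) = 26; EF_H = 26+4 = 30
ES_I = max(EF_B=10, EF_C=12, EF_E=4, EF_F=2, EF_H=30) = 30; EF_I = 30+5 = 35
Expected project duration μ = 35 days. Critical path: D → G → H → I.

Variance along critical path = 2.778 + 2.778 + 0.444 + 0.444 = 6.444; σ = √6.444 = 2.539 days.
Z = (38 − 35) / 2.539 = 1.182
P(T ≤ 38) = Φ(1.182) ≈ 0.881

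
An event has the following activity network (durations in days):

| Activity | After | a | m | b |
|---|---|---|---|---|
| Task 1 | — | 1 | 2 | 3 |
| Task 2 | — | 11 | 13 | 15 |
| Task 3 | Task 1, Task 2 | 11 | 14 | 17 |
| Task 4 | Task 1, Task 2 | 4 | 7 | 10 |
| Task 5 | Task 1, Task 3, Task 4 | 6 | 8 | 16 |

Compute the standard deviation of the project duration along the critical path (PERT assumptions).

te_Task 1 = (1 + 4·2 + 3)/6 = 12/6 = 2; σ²_Task 1 = ((3−1)/6)² = 0.111
te_Task 2 = (11 + 4·13 + 15)/6 = 78/6 = 13; σ²_Task 2 = ((15−11)/6)² = 0.444
te_Task 3 = (11 + 4·14 + 17)/6 = 84/6 = 14; σ²_Task 3 = ((17−11)/6)² = 1.000
te_Task 4 = (4 + 4·7 + 10)/6 = 42/6 = 7; σ²_Task 4 = ((10−4)/6)² = 1.000
te_Task 5 = (6 + 4·8 + 16)/6 = 54/6 = 9; σ²_Task 5 = ((16−6)/6)² = 2.778

Forward pass:
ES_Task 1 = 0; EF_Task 1 = 2
ES_Task 2 = 0; EF_Task 2 = 13
ES_Task 3 = max(EF_Task 1=2, EF_Task 2=13) = 13; EF_Task 3 = 13+14 = 27
ES_Task 4 = max(EF_Task 1=2, EF_Task 2=13) = 13; EF_Task 4 = 13+7 = 20
ES_Task 5 = max(EF_Task 1=2, EF_Task 3=27, EF_Task 4=20) = 27; EF_Task 5 = 27+9 = 36
Expected project duration μ = 36 days. Critical path: Task 2 → Task 3 → Task 5.

Variance along critical path = 0.444 + 1.000 + 2.778 = 4.222
σ = √4.222 = 2.055 days

2.05 days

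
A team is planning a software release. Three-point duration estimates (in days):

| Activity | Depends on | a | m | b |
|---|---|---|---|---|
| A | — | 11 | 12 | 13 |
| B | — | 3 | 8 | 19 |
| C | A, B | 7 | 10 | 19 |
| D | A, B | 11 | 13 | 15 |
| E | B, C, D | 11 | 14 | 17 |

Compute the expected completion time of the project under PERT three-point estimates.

39 days

te_A = (11 + 4·12 + 13)/6 = 72/6 = 12
te_B = (3 + 4·8 + 19)/6 = 54/6 = 9
te_C = (7 + 4·10 + 19)/6 = 66/6 = 11
te_D = (11 + 4·13 + 15)/6 = 78/6 = 13
te_E = (11 + 4·14 + 17)/6 = 84/6 = 14

Forward pass:
ES_A = 0; EF_A = 12
ES_B = 0; EF_B = 9
ES_C = max(EF_A=12, EF_B=9) = 12; EF_C = 12+11 = 23
ES_D = max(EF_A=12, EF_B=9) = 12; EF_D = 12+13 = 25
ES_E = max(EF_B=9, EF_C=23, EF_D=25) = 25; EF_E = 25+14 = 39
Expected project duration μ = 39 days. Critical path: A → D → E.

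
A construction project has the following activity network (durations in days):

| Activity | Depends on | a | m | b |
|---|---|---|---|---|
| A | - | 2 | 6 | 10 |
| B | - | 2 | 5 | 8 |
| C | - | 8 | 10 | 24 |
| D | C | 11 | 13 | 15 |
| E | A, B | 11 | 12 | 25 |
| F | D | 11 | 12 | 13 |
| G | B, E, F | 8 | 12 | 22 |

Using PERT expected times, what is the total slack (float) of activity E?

17 days

te_A = (2 + 4·6 + 10)/6 = 36/6 = 6
te_B = (2 + 4·5 + 8)/6 = 30/6 = 5
te_C = (8 + 4·10 + 24)/6 = 72/6 = 12
te_D = (11 + 4·13 + 15)/6 = 78/6 = 13
te_E = (11 + 4·12 + 25)/6 = 84/6 = 14
te_F = (11 + 4·12 + 13)/6 = 72/6 = 12
te_G = (8 + 4·12 + 22)/6 = 78/6 = 13

Forward pass:
ES_A = 0; EF_A = 6
ES_B = 0; EF_B = 5
ES_C = 0; EF_C = 12
ES_D = 12; EF_D = 12+13 = 25
ES_E = max(EF_A=6, EF_B=5) = 6; EF_E = 6+14 = 20
ES_F = 25; EF_F = 25+12 = 37
ES_G = max(EF_B=5, EF_E=20, EF_F=37) = 37; EF_G = 37+13 = 50
Expected project duration μ = 50 days. Critical path: C → D → F → G.

Backward pass:
LF_G = 50; LS_G = 50−13 = 37
LF_F = LS_G = 37; LS_F = 37−12 = 25
LF_E = LS_G = 37; LS_E = 37−14 = 23
LF_D = LS_F = 25; LS_D = 25−13 = 12
LF_C = LS_D = 12; LS_C = 12−12 = 0
LF_B = min(LS_E=23, LS_G=37) = 23; LS_B = 23−5 = 18
LF_A = LS_E = 23; LS_A = 23−6 = 17
Slack_E = LS_E − ES_E = 23 − 6 = 17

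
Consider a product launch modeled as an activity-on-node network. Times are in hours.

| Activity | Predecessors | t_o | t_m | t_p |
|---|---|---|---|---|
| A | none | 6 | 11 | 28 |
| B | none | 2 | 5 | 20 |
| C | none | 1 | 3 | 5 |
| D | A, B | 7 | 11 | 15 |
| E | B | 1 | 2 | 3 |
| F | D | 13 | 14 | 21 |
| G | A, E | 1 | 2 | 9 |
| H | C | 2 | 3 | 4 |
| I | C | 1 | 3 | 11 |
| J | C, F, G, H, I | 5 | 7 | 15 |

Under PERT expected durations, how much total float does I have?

32 hours

te_A = (6 + 4·11 + 28)/6 = 78/6 = 13
te_B = (2 + 4·5 + 20)/6 = 42/6 = 7
te_C = (1 + 4·3 + 5)/6 = 18/6 = 3
te_D = (7 + 4·11 + 15)/6 = 66/6 = 11
te_E = (1 + 4·2 + 3)/6 = 12/6 = 2
te_F = (13 + 4·14 + 21)/6 = 90/6 = 15
te_G = (1 + 4·2 + 9)/6 = 18/6 = 3
te_H = (2 + 4·3 + 4)/6 = 18/6 = 3
te_I = (1 + 4·3 + 11)/6 = 24/6 = 4
te_J = (5 + 4·7 + 15)/6 = 48/6 = 8

Forward pass:
ES_A = 0; EF_A = 13
ES_B = 0; EF_B = 7
ES_C = 0; EF_C = 3
ES_D = max(EF_A=13, EF_B=7) = 13; EF_D = 13+11 = 24
ES_E = 7; EF_E = 7+2 = 9
ES_F = 24; EF_F = 24+15 = 39
ES_G = max(EF_A=13, EF_E=9) = 13; EF_G = 13+3 = 16
ES_H = 3; EF_H = 3+3 = 6
ES_I = 3; EF_I = 3+4 = 7
ES_J = max(EF_C=3, EF_F=39, EF_G=16, EF_H=6, EF_I=7) = 39; EF_J = 39+8 = 47
Expected project duration μ = 47 hours. Critical path: A → D → F → J.

Backward pass:
LF_J = 47; LS_J = 47−8 = 39
LF_I = LS_J = 39; LS_I = 39−4 = 35
LF_H = LS_J = 39; LS_H = 39−3 = 36
LF_G = LS_J = 39; LS_G = 39−3 = 36
LF_F = LS_J = 39; LS_F = 39−15 = 24
LF_E = LS_G = 36; LS_E = 36−2 = 34
LF_D = LS_F = 24; LS_D = 24−11 = 13
LF_C = min(LS_H=36, LS_I=35, LS_J=39) = 35; LS_C = 35−3 = 32
LF_B = min(LS_D=13, LS_E=34) = 13; LS_B = 13−7 = 6
LF_A = min(LS_D=13, LS_G=36) = 13; LS_A = 13−13 = 0
Slack_I = LS_I − ES_I = 35 − 3 = 32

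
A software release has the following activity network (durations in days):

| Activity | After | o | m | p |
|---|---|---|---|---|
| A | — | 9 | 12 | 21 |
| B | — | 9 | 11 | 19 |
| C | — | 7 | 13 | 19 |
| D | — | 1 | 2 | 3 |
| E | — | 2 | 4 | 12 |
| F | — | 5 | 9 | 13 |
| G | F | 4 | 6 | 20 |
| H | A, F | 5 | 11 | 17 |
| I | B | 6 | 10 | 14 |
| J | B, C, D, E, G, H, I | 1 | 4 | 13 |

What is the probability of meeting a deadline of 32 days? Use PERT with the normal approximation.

te_A = (9 + 4·12 + 21)/6 = 78/6 = 13; σ²_A = ((21−9)/6)² = 4.000
te_B = (9 + 4·11 + 19)/6 = 72/6 = 12; σ²_B = ((19−9)/6)² = 2.778
te_C = (7 + 4·13 + 19)/6 = 78/6 = 13; σ²_C = ((19−7)/6)² = 4.000
te_D = (1 + 4·2 + 3)/6 = 12/6 = 2; σ²_D = ((3−1)/6)² = 0.111
te_E = (2 + 4·4 + 12)/6 = 30/6 = 5; σ²_E = ((12−2)/6)² = 2.778
te_F = (5 + 4·9 + 13)/6 = 54/6 = 9; σ²_F = ((13−5)/6)² = 1.778
te_G = (4 + 4·6 + 20)/6 = 48/6 = 8; σ²_G = ((20−4)/6)² = 7.111
te_H = (5 + 4·11 + 17)/6 = 66/6 = 11; σ²_H = ((17−5)/6)² = 4.000
te_I = (6 + 4·10 + 14)/6 = 60/6 = 10; σ²_I = ((14−6)/6)² = 1.778
te_J = (1 + 4·4 + 13)/6 = 30/6 = 5; σ²_J = ((13−1)/6)² = 4.000

Forward pass:
ES_A = 0; EF_A = 13
ES_B = 0; EF_B = 12
ES_C = 0; EF_C = 13
ES_D = 0; EF_D = 2
ES_E = 0; EF_E = 5
ES_F = 0; EF_F = 9
ES_G = 9; EF_G = 9+8 = 17
ES_H = max(EF_A=13, EF_F=9) = 13; EF_H = 13+11 = 24
ES_I = 12; EF_I = 12+10 = 22
ES_J = max(EF_B=12, EF_C=13, EF_D=2, EF_E=5, EF_G=17, EF_H=24, EF_I=22) = 24; EF_J = 24+5 = 29
Expected project duration μ = 29 days. Critical path: A → H → J.

Variance along critical path = 4.000 + 4.000 + 4.000 = 12.000; σ = √12.000 = 3.464 days.
Z = (32 − 29) / 3.464 = 0.866
P(T ≤ 32) = Φ(0.866) ≈ 0.807

0.807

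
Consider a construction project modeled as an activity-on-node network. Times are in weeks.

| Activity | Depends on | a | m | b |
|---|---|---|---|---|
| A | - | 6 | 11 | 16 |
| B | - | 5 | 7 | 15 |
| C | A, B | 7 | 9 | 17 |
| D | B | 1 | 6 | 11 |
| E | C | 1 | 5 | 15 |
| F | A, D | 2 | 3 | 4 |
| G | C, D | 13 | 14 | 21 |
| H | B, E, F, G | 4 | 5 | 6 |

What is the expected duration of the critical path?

41 weeks

te_A = (6 + 4·11 + 16)/6 = 66/6 = 11
te_B = (5 + 4·7 + 15)/6 = 48/6 = 8
te_C = (7 + 4·9 + 17)/6 = 60/6 = 10
te_D = (1 + 4·6 + 11)/6 = 36/6 = 6
te_E = (1 + 4·5 + 15)/6 = 36/6 = 6
te_F = (2 + 4·3 + 4)/6 = 18/6 = 3
te_G = (13 + 4·14 + 21)/6 = 90/6 = 15
te_H = (4 + 4·5 + 6)/6 = 30/6 = 5

Forward pass:
ES_A = 0; EF_A = 11
ES_B = 0; EF_B = 8
ES_C = max(EF_A=11, EF_B=8) = 11; EF_C = 11+10 = 21
ES_D = 8; EF_D = 8+6 = 14
ES_E = 21; EF_E = 21+6 = 27
ES_F = max(EF_A=11, EF_D=14) = 14; EF_F = 14+3 = 17
ES_G = max(EF_C=21, EF_D=14) = 21; EF_G = 21+15 = 36
ES_H = max(EF_B=8, EF_E=27, EF_F=17, EF_G=36) = 36; EF_H = 36+5 = 41
Expected project duration μ = 41 weeks. Critical path: A → C → G → H.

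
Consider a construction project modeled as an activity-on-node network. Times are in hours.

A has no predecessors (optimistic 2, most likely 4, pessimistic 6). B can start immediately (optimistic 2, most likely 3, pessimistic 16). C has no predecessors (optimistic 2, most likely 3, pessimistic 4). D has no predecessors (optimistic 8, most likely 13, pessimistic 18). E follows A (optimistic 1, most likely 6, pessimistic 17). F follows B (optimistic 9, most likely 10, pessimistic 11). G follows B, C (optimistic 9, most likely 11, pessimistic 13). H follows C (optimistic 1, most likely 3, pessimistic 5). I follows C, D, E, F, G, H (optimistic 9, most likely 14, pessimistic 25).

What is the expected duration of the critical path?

31 hours

te_A = (2 + 4·4 + 6)/6 = 24/6 = 4
te_B = (2 + 4·3 + 16)/6 = 30/6 = 5
te_C = (2 + 4·3 + 4)/6 = 18/6 = 3
te_D = (8 + 4·13 + 18)/6 = 78/6 = 13
te_E = (1 + 4·6 + 17)/6 = 42/6 = 7
te_F = (9 + 4·10 + 11)/6 = 60/6 = 10
te_G = (9 + 4·11 + 13)/6 = 66/6 = 11
te_H = (1 + 4·3 + 5)/6 = 18/6 = 3
te_I = (9 + 4·14 + 25)/6 = 90/6 = 15

Forward pass:
ES_A = 0; EF_A = 4
ES_B = 0; EF_B = 5
ES_C = 0; EF_C = 3
ES_D = 0; EF_D = 13
ES_E = 4; EF_E = 4+7 = 11
ES_F = 5; EF_F = 5+10 = 15
ES_G = max(EF_B=5, EF_C=3) = 5; EF_G = 5+11 = 16
ES_H = 3; EF_H = 3+3 = 6
ES_I = max(EF_C=3, EF_D=13, EF_E=11, EF_F=15, EF_G=16, EF_H=6) = 16; EF_I = 16+15 = 31
Expected project duration μ = 31 hours. Critical path: B → G → I.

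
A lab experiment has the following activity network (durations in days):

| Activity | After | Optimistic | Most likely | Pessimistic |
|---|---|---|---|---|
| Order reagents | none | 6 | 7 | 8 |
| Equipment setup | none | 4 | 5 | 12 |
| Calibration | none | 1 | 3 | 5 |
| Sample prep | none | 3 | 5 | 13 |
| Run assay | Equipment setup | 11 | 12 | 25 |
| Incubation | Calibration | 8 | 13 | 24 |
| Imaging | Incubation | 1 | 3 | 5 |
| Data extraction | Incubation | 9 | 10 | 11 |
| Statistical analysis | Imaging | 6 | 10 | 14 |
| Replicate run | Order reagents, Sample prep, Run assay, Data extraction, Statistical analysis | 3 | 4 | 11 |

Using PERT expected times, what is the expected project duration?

35 days

te_Order reagents = (6 + 4·7 + 8)/6 = 42/6 = 7
te_Equipment setup = (4 + 4·5 + 12)/6 = 36/6 = 6
te_Calibration = (1 + 4·3 + 5)/6 = 18/6 = 3
te_Sample prep = (3 + 4·5 + 13)/6 = 36/6 = 6
te_Run assay = (11 + 4·12 + 25)/6 = 84/6 = 14
te_Incubation = (8 + 4·13 + 24)/6 = 84/6 = 14
te_Imaging = (1 + 4·3 + 5)/6 = 18/6 = 3
te_Data extraction = (9 + 4·10 + 11)/6 = 60/6 = 10
te_Statistical analysis = (6 + 4·10 + 14)/6 = 60/6 = 10
te_Replicate run = (3 + 4·4 + 11)/6 = 30/6 = 5

Forward pass:
ES_Order reagents = 0; EF_Order reagents = 7
ES_Equipment setup = 0; EF_Equipment setup = 6
ES_Calibration = 0; EF_Calibration = 3
ES_Sample prep = 0; EF_Sample prep = 6
ES_Run assay = 6; EF_Run assay = 6+14 = 20
ES_Incubation = 3; EF_Incubation = 3+14 = 17
ES_Imaging = 17; EF_Imaging = 17+3 = 20
ES_Data extraction = 17; EF_Data extraction = 17+10 = 27
ES_Statistical analysis = 20; EF_Statistical analysis = 20+10 = 30
ES_Replicate run = max(EF_Order reagents=7, EF_Sample prep=6, EF_Run assay=20, EF_Data extraction=27, EF_Statistical analysis=30) = 30; EF_Replicate run = 30+5 = 35
Expected project duration μ = 35 days. Critical path: Calibration → Incubation → Imaging → Statistical analysis → Replicate run.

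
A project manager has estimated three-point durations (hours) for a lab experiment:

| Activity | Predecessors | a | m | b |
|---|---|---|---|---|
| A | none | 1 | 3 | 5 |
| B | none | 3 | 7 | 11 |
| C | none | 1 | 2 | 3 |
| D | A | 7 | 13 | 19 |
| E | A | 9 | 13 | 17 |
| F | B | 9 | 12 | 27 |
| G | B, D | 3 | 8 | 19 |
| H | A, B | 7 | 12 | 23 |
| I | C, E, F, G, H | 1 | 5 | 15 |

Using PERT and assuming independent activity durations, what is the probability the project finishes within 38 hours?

0.955

te_A = (1 + 4·3 + 5)/6 = 18/6 = 3; σ²_A = ((5−1)/6)² = 0.444
te_B = (3 + 4·7 + 11)/6 = 42/6 = 7; σ²_B = ((11−3)/6)² = 1.778
te_C = (1 + 4·2 + 3)/6 = 12/6 = 2; σ²_C = ((3−1)/6)² = 0.111
te_D = (7 + 4·13 + 19)/6 = 78/6 = 13; σ²_D = ((19−7)/6)² = 4.000
te_E = (9 + 4·13 + 17)/6 = 78/6 = 13; σ²_E = ((17−9)/6)² = 1.778
te_F = (9 + 4·12 + 27)/6 = 84/6 = 14; σ²_F = ((27−9)/6)² = 9.000
te_G = (3 + 4·8 + 19)/6 = 54/6 = 9; σ²_G = ((19−3)/6)² = 7.111
te_H = (7 + 4·12 + 23)/6 = 78/6 = 13; σ²_H = ((23−7)/6)² = 7.111
te_I = (1 + 4·5 + 15)/6 = 36/6 = 6; σ²_I = ((15−1)/6)² = 5.444

Forward pass:
ES_A = 0; EF_A = 3
ES_B = 0; EF_B = 7
ES_C = 0; EF_C = 2
ES_D = 3; EF_D = 3+13 = 16
ES_E = 3; EF_E = 3+13 = 16
ES_F = 7; EF_F = 7+14 = 21
ES_G = max(EF_B=7, EF_D=16) = 16; EF_G = 16+9 = 25
ES_H = max(EF_A=3, EF_B=7) = 7; EF_H = 7+13 = 20
ES_I = max(EF_C=2, EF_E=16, EF_F=21, EF_G=25, EF_H=20) = 25; EF_I = 25+6 = 31
Expected project duration μ = 31 hours. Critical path: A → D → G → I.

Variance along critical path = 0.444 + 4.000 + 7.111 + 5.444 = 17.000; σ = √17.000 = 4.123 hours.
Z = (38 − 31) / 4.123 = 1.698
P(T ≤ 38) = Φ(1.698) ≈ 0.955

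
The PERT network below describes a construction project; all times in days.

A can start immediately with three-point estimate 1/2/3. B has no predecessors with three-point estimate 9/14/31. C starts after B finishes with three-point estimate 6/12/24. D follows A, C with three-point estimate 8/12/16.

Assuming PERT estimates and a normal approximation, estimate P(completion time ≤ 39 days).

te_A = (1 + 4·2 + 3)/6 = 12/6 = 2; σ²_A = ((3−1)/6)² = 0.111
te_B = (9 + 4·14 + 31)/6 = 96/6 = 16; σ²_B = ((31−9)/6)² = 13.444
te_C = (6 + 4·12 + 24)/6 = 78/6 = 13; σ²_C = ((24−6)/6)² = 9.000
te_D = (8 + 4·12 + 16)/6 = 72/6 = 12; σ²_D = ((16−8)/6)² = 1.778

Forward pass:
ES_A = 0; EF_A = 2
ES_B = 0; EF_B = 16
ES_C = 16; EF_C = 16+13 = 29
ES_D = max(EF_A=2, EF_C=29) = 29; EF_D = 29+12 = 41
Expected project duration μ = 41 days. Critical path: B → C → D.

Variance along critical path = 13.444 + 9.000 + 1.778 = 24.222; σ = √24.222 = 4.922 days.
Z = (39 − 41) / 4.922 = -0.406
P(T ≤ 39) = Φ(-0.406) ≈ 0.342

0.342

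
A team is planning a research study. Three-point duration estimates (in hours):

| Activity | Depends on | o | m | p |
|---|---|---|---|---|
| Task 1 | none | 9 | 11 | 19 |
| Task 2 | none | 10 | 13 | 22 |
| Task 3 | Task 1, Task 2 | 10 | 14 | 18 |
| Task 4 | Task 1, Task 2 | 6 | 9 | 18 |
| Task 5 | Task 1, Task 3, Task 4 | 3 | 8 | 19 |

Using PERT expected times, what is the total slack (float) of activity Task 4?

te_Task 1 = (9 + 4·11 + 19)/6 = 72/6 = 12
te_Task 2 = (10 + 4·13 + 22)/6 = 84/6 = 14
te_Task 3 = (10 + 4·14 + 18)/6 = 84/6 = 14
te_Task 4 = (6 + 4·9 + 18)/6 = 60/6 = 10
te_Task 5 = (3 + 4·8 + 19)/6 = 54/6 = 9

Forward pass:
ES_Task 1 = 0; EF_Task 1 = 12
ES_Task 2 = 0; EF_Task 2 = 14
ES_Task 3 = max(EF_Task 1=12, EF_Task 2=14) = 14; EF_Task 3 = 14+14 = 28
ES_Task 4 = max(EF_Task 1=12, EF_Task 2=14) = 14; EF_Task 4 = 14+10 = 24
ES_Task 5 = max(EF_Task 1=12, EF_Task 3=28, EF_Task 4=24) = 28; EF_Task 5 = 28+9 = 37
Expected project duration μ = 37 hours. Critical path: Task 2 → Task 3 → Task 5.

Backward pass:
LF_Task 5 = 37; LS_Task 5 = 37−9 = 28
LF_Task 4 = LS_Task 5 = 28; LS_Task 4 = 28−10 = 18
LF_Task 3 = LS_Task 5 = 28; LS_Task 3 = 28−14 = 14
LF_Task 2 = min(LS_Task 3=14, LS_Task 4=18) = 14; LS_Task 2 = 14−14 = 0
LF_Task 1 = min(LS_Task 3=14, LS_Task 4=18, LS_Task 5=28) = 14; LS_Task 1 = 14−12 = 2
Slack_Task 4 = LS_Task 4 − ES_Task 4 = 18 − 14 = 4

4 hours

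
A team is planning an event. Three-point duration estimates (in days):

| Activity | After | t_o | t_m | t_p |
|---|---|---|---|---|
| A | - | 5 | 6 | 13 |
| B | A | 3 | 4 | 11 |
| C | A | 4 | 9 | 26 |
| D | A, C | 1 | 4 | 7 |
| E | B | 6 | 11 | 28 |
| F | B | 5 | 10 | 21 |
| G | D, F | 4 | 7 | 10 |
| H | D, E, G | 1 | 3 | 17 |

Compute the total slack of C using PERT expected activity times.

te_A = (5 + 4·6 + 13)/6 = 42/6 = 7
te_B = (3 + 4·4 + 11)/6 = 30/6 = 5
te_C = (4 + 4·9 + 26)/6 = 66/6 = 11
te_D = (1 + 4·4 + 7)/6 = 24/6 = 4
te_E = (6 + 4·11 + 28)/6 = 78/6 = 13
te_F = (5 + 4·10 + 21)/6 = 66/6 = 11
te_G = (4 + 4·7 + 10)/6 = 42/6 = 7
te_H = (1 + 4·3 + 17)/6 = 30/6 = 5

Forward pass:
ES_A = 0; EF_A = 7
ES_B = 7; EF_B = 7+5 = 12
ES_C = 7; EF_C = 7+11 = 18
ES_D = max(EF_A=7, EF_C=18) = 18; EF_D = 18+4 = 22
ES_E = 12; EF_E = 12+13 = 25
ES_F = 12; EF_F = 12+11 = 23
ES_G = max(EF_D=22, EF_F=23) = 23; EF_G = 23+7 = 30
ES_H = max(EF_D=22, EF_E=25, EF_G=30) = 30; EF_H = 30+5 = 35
Expected project duration μ = 35 days. Critical path: A → B → F → G → H.

Backward pass:
LF_H = 35; LS_H = 35−5 = 30
LF_G = LS_H = 30; LS_G = 30−7 = 23
LF_F = LS_G = 23; LS_F = 23−11 = 12
LF_E = LS_H = 30; LS_E = 30−13 = 17
LF_D = min(LS_G=23, LS_H=30) = 23; LS_D = 23−4 = 19
LF_C = LS_D = 19; LS_C = 19−11 = 8
LF_B = min(LS_E=17, LS_F=12) = 12; LS_B = 12−5 = 7
LF_A = min(LS_B=7, LS_C=8, LS_D=19) = 7; LS_A = 7−7 = 0
Slack_C = LS_C − ES_C = 8 − 7 = 1

1 days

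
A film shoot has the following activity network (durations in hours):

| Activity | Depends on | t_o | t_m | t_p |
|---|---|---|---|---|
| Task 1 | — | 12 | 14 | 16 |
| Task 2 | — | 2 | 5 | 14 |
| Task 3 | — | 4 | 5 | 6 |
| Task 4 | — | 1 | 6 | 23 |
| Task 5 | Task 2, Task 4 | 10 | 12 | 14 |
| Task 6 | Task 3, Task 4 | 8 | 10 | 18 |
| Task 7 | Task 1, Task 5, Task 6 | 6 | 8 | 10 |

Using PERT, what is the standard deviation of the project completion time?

te_Task 1 = (12 + 4·14 + 16)/6 = 84/6 = 14; σ²_Task 1 = ((16−12)/6)² = 0.444
te_Task 2 = (2 + 4·5 + 14)/6 = 36/6 = 6; σ²_Task 2 = ((14−2)/6)² = 4.000
te_Task 3 = (4 + 4·5 + 6)/6 = 30/6 = 5; σ²_Task 3 = ((6−4)/6)² = 0.111
te_Task 4 = (1 + 4·6 + 23)/6 = 48/6 = 8; σ²_Task 4 = ((23−1)/6)² = 13.444
te_Task 5 = (10 + 4·12 + 14)/6 = 72/6 = 12; σ²_Task 5 = ((14−10)/6)² = 0.444
te_Task 6 = (8 + 4·10 + 18)/6 = 66/6 = 11; σ²_Task 6 = ((18−8)/6)² = 2.778
te_Task 7 = (6 + 4·8 + 10)/6 = 48/6 = 8; σ²_Task 7 = ((10−6)/6)² = 0.444

Forward pass:
ES_Task 1 = 0; EF_Task 1 = 14
ES_Task 2 = 0; EF_Task 2 = 6
ES_Task 3 = 0; EF_Task 3 = 5
ES_Task 4 = 0; EF_Task 4 = 8
ES_Task 5 = max(EF_Task 2=6, EF_Task 4=8) = 8; EF_Task 5 = 8+12 = 20
ES_Task 6 = max(EF_Task 3=5, EF_Task 4=8) = 8; EF_Task 6 = 8+11 = 19
ES_Task 7 = max(EF_Task 1=14, EF_Task 5=20, EF_Task 6=19) = 20; EF_Task 7 = 20+8 = 28
Expected project duration μ = 28 hours. Critical path: Task 4 → Task 5 → Task 7.

Variance along critical path = 13.444 + 0.444 + 0.444 = 14.333
σ = √14.333 = 3.786 hours

3.79 hours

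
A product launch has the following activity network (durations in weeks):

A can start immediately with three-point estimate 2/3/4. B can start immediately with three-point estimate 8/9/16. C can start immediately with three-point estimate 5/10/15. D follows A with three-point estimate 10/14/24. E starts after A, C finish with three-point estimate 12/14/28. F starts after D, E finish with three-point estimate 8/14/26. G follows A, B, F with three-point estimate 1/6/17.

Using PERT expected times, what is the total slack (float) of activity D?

8 weeks

te_A = (2 + 4·3 + 4)/6 = 18/6 = 3
te_B = (8 + 4·9 + 16)/6 = 60/6 = 10
te_C = (5 + 4·10 + 15)/6 = 60/6 = 10
te_D = (10 + 4·14 + 24)/6 = 90/6 = 15
te_E = (12 + 4·14 + 28)/6 = 96/6 = 16
te_F = (8 + 4·14 + 26)/6 = 90/6 = 15
te_G = (1 + 4·6 + 17)/6 = 42/6 = 7

Forward pass:
ES_A = 0; EF_A = 3
ES_B = 0; EF_B = 10
ES_C = 0; EF_C = 10
ES_D = 3; EF_D = 3+15 = 18
ES_E = max(EF_A=3, EF_C=10) = 10; EF_E = 10+16 = 26
ES_F = max(EF_D=18, EF_E=26) = 26; EF_F = 26+15 = 41
ES_G = max(EF_A=3, EF_B=10, EF_F=41) = 41; EF_G = 41+7 = 48
Expected project duration μ = 48 weeks. Critical path: C → E → F → G.

Backward pass:
LF_G = 48; LS_G = 48−7 = 41
LF_F = LS_G = 41; LS_F = 41−15 = 26
LF_E = LS_F = 26; LS_E = 26−16 = 10
LF_D = LS_F = 26; LS_D = 26−15 = 11
LF_C = LS_E = 10; LS_C = 10−10 = 0
LF_B = LS_G = 41; LS_B = 41−10 = 31
LF_A = min(LS_D=11, LS_E=10, LS_G=41) = 10; LS_A = 10−3 = 7
Slack_D = LS_D − ES_D = 11 − 3 = 8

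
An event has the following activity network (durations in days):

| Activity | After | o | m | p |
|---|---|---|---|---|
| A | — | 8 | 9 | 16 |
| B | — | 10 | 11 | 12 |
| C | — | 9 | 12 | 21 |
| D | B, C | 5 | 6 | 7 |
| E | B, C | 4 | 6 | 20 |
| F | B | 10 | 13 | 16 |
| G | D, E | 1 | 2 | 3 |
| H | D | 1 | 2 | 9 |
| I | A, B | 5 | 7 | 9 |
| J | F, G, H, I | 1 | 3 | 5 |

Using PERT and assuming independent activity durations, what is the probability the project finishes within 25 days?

0.054

te_A = (8 + 4·9 + 16)/6 = 60/6 = 10; σ²_A = ((16−8)/6)² = 1.778
te_B = (10 + 4·11 + 12)/6 = 66/6 = 11; σ²_B = ((12−10)/6)² = 0.111
te_C = (9 + 4·12 + 21)/6 = 78/6 = 13; σ²_C = ((21−9)/6)² = 4.000
te_D = (5 + 4·6 + 7)/6 = 36/6 = 6; σ²_D = ((7−5)/6)² = 0.111
te_E = (4 + 4·6 + 20)/6 = 48/6 = 8; σ²_E = ((20−4)/6)² = 7.111
te_F = (10 + 4·13 + 16)/6 = 78/6 = 13; σ²_F = ((16−10)/6)² = 1.000
te_G = (1 + 4·2 + 3)/6 = 12/6 = 2; σ²_G = ((3−1)/6)² = 0.111
te_H = (1 + 4·2 + 9)/6 = 18/6 = 3; σ²_H = ((9−1)/6)² = 1.778
te_I = (5 + 4·7 + 9)/6 = 42/6 = 7; σ²_I = ((9−5)/6)² = 0.444
te_J = (1 + 4·3 + 5)/6 = 18/6 = 3; σ²_J = ((5−1)/6)² = 0.444

Forward pass:
ES_A = 0; EF_A = 10
ES_B = 0; EF_B = 11
ES_C = 0; EF_C = 13
ES_D = max(EF_B=11, EF_C=13) = 13; EF_D = 13+6 = 19
ES_E = max(EF_B=11, EF_C=13) = 13; EF_E = 13+8 = 21
ES_F = 11; EF_F = 11+13 = 24
ES_G = max(EF_D=19, EF_E=21) = 21; EF_G = 21+2 = 23
ES_H = 19; EF_H = 19+3 = 22
ES_I = max(EF_A=10, EF_B=11) = 11; EF_I = 11+7 = 18
ES_J = max(EF_F=24, EF_G=23, EF_H=22, EF_I=18) = 24; EF_J = 24+3 = 27
Expected project duration μ = 27 days. Critical path: B → F → J.

Variance along critical path = 0.111 + 1.000 + 0.444 = 1.556; σ = √1.556 = 1.247 days.
Z = (25 − 27) / 1.247 = -1.604
P(T ≤ 25) = Φ(-1.604) ≈ 0.054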